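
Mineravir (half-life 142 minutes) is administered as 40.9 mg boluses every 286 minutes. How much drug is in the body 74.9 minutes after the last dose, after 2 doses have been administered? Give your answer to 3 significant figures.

35.4 mg

The 2 doses were given 360.9, 74.9 minutes ago.
Total = 40.9·(1/2)^(360.9/142) + 40.9·(1/2)^(74.9/142)
      = 7.0249 + 28.375 ≈ 35.4 mg.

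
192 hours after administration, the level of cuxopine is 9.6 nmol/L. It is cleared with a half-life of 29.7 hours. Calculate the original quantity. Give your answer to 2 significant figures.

Number of half-lives elapsed: n = 192/29.7 ≈ 6.4646.
A₀ = A × 2^n = 9.6 × 2^6.4646 = 9.6 × 88.319 ≈ 847.86 nmol/L.

850 nmol/L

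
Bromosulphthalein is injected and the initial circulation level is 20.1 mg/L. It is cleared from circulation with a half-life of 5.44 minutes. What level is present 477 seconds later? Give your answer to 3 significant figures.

7.30 mg/L

Convert the elapsed time: 477 seconds = 7.95 minutes.
Number of half-lives: n = 7.95/5.44 ≈ 1.4614.
Remaining = 20.1 × (1/2)^1.4614 = 20.1 × 0.36314 ≈ 7.2991 mg/L.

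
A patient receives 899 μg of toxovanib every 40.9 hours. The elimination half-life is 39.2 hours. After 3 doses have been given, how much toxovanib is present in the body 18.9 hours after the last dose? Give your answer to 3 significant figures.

1110 μg

The 3 doses were given 100.7, 59.8, 18.9 hours ago.
Total = 899·(1/2)^(100.7/39.2) + 899·(1/2)^(59.8/39.2) + 899·(1/2)^(18.9/39.2)
      = 151.51 + 312.27 + 643.61 ≈ 1107.4 μg.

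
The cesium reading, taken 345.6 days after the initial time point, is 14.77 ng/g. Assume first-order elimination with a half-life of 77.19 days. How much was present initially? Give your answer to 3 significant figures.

Number of half-lives elapsed: n = 345.6/77.19 ≈ 4.4773.
A₀ = A × 2^n = 14.77 × 2^4.4773 = 14.77 × 22.274 ≈ 328.98 ng/g.

329 ng/g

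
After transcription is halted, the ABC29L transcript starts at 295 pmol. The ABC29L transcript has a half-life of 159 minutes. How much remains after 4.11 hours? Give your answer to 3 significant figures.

Convert the elapsed time: 4.11 hours = 246.6 minutes.
Number of half-lives: n = 246.6/159 ≈ 1.5509.
Remaining = 295 × (1/2)^1.5509 = 295 × 0.34129 ≈ 100.68 pmol.

101 pmol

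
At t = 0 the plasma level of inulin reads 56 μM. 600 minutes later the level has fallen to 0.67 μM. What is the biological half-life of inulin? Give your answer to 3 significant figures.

A/A₀ = 0.67/56 ≈ 0.011964.
n = log₂(83.582) ≈ 6.3851 half-lives elapsed in 600 minutes.
t½ = 600/6.3851 ≈ 93.968 minutes.

94.0 minutes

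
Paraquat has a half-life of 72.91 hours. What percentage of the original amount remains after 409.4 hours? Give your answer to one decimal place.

2.0%

n = 409.4/72.91 ≈ 5.6151 half-lives.
Fraction remaining = (1/2)^5.6151 ≈ 0.020402, i.e. 2.0402%.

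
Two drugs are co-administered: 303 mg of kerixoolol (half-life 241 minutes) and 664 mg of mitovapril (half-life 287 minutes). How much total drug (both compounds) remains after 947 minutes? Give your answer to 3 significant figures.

87.3 mg

kerixoolol: 303 × (1/2)^(947/241) = 303 × (1/2)^3.9295 ≈ 19.886 mg.
mitovapril: 664 × (1/2)^(947/287) = 664 × (1/2)^3.2997 ≈ 67.433 mg.
Total = 19.886 + 67.433 ≈ 87.32 mg.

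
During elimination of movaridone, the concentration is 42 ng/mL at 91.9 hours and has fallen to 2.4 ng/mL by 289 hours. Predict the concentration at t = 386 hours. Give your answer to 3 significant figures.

Over Δt = 289 − 91.9 = 197.1 hours, the level fell by a factor of 42/2.4 ≈ 17.5.
n = log₂(17.5) ≈ 4.1293 half-lives, so t½ = 197.1/4.1293 ≈ 47.732 hours.
From t = 289 to t = 386: 2.4 × (1/2)^((386−289)/47.732) ≈ 0.58677 ng/mL.

0.587 ng/mL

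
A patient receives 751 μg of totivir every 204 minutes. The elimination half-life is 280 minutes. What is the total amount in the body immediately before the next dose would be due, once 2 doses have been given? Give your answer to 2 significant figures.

730 μg

The 2 doses were given 408, 204 minutes ago.
Total = 751·(1/2)^(408/280) + 751·(1/2)^(204/280)
      = 273.52 + 453.23 ≈ 726.75 μg.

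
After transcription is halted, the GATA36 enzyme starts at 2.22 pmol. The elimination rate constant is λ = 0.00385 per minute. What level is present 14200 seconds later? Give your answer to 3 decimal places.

0.893 pmol

t½ = ln 2 / λ = 0.69315 / 0.00385 ≈ 180.04 minutes.
Convert the elapsed time: 14200 seconds = 236.667 minutes.
Number of half-lives: n = 236.667/180.04 ≈ 1.3145.
Remaining = 2.22 × (1/2)^1.3145 = 2.22 × 0.40205 ≈ 0.89256 pmol.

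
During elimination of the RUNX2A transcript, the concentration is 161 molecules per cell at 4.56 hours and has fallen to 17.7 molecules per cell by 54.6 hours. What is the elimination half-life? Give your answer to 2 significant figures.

16 hours

Over Δt = 54.6 − 4.56 = 50.04 hours, the level fell by a factor of 161/17.7 ≈ 9.096.
n = log₂(9.096) ≈ 3.1852 half-lives, so t½ = 50.04/3.1852 ≈ 15.71 hours.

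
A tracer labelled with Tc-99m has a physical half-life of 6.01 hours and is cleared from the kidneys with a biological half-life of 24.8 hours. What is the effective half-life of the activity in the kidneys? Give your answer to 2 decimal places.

1/t_eff = 1/t_phys + 1/t_biol = 1/6.01 + 1/24.8 = 0.20671 per hour.
t_eff = 6.01 × 24.8 / (6.01 + 24.8) ≈ 4.8377 hours.

4.84 hours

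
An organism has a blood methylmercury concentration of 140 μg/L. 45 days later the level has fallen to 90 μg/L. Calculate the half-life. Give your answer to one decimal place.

70.6 days

A/A₀ = 90/140 ≈ 0.64286.
n = log₂(1.5556) ≈ 0.63743 half-lives elapsed in 45 days.
t½ = 45/0.63743 ≈ 70.596 days.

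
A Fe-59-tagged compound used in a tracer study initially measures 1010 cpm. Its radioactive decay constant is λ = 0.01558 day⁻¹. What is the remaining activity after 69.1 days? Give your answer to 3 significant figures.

344 cpm

t½ = ln 2 / λ = 0.69315 / 0.01558 ≈ 44.49 days.
Number of half-lives: n = 69.1/44.49 ≈ 1.5532.
Remaining = 1010 × (1/2)^1.5532 = 1010 × 0.34076 ≈ 344.17 cpm.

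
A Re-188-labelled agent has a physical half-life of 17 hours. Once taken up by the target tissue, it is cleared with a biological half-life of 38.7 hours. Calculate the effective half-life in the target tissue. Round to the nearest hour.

12 hours

1/t_eff = 1/t_phys + 1/t_biol = 1/17 + 1/38.7 = 0.084663 per hour.
t_eff = 17 × 38.7 / (17 + 38.7) ≈ 11.811 hours.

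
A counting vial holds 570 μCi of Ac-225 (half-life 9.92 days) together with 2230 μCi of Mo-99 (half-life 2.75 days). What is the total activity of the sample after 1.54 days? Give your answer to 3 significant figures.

2020 μCi

Ac-225: 570 × (1/2)^(1.54/9.92) = 570 × (1/2)^0.15524 ≈ 511.85 μCi.
Mo-99: 2230 × (1/2)^(1.54/2.75) = 2230 × (1/2)^0.56 ≈ 1512.6 μCi.
Total = 511.85 + 1512.6 ≈ 2024.5 μCi.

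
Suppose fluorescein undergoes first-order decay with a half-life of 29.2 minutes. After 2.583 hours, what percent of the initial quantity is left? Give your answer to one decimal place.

2.5%

2.583 hours = 154.98 minutes.
n = 154.98/29.2 ≈ 5.3075 half-lives.
Fraction remaining = (1/2)^5.3075 ≈ 0.025251, i.e. 2.5251%.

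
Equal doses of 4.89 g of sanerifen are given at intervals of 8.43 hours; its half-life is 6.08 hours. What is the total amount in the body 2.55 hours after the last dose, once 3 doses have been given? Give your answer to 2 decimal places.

5.59 g

The 3 doses were given 19.41, 10.98, 2.55 hours ago.
Total = 4.89·(1/2)^(19.41/6.08) + 4.89·(1/2)^(10.98/6.08) + 4.89·(1/2)^(2.55/6.08)
      = 0.53492 + 1.3985 + 3.6564 ≈ 5.5899 g.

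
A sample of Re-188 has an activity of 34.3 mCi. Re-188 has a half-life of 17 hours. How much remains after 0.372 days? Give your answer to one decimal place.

23.8 mCi

Convert the elapsed time: 0.372 days = 8.928 hours.
Number of half-lives: n = 8.928/17 ≈ 0.52518.
Remaining = 34.3 × (1/2)^0.52518 = 34.3 × 0.69487 ≈ 23.834 mCi.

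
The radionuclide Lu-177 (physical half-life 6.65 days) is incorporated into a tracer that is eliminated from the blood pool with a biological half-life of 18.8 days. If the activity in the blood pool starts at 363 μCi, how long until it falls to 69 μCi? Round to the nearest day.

12 days

1/t_eff = 1/t_phys + 1/t_biol = 1/6.65 + 1/18.8 = 0.20357 per day.
t_eff = 6.65 × 18.8 / (6.65 + 18.8) ≈ 4.9124 days.
n = log₂(363/69) ≈ 2.3953; t = 2.3953 × 4.9124 ≈ 11.767 days.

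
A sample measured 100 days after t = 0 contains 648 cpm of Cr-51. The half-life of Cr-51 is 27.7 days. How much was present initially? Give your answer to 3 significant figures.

Number of half-lives elapsed: n = 100/27.7 ≈ 3.6101.
A₀ = A × 2^n = 648 × 2^3.6101 = 648 × 12.211 ≈ 7912.7 cpm.

7910 cpm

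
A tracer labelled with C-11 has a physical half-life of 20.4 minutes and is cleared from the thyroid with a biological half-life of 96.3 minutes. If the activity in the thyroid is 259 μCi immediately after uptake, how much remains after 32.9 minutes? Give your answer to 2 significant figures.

67 μCi

1/t_eff = 1/t_phys + 1/t_biol = 1/20.4 + 1/96.3 = 0.059404 per minute.
t_eff = 20.4 × 96.3 / (20.4 + 96.3) ≈ 16.834 minutes.
Remaining = 259 × (1/2)^(32.9/16.834) = 259 × (1/2)^1.9544 ≈ 66.83 μCi.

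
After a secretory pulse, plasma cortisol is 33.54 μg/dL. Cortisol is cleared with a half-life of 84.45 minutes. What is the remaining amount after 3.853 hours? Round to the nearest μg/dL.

Convert the elapsed time: 3.853 hours = 231.18 minutes.
Number of half-lives: n = 231.18/84.45 ≈ 2.7375.
Remaining = 33.54 × (1/2)^2.7375 = 33.54 × 0.14995 ≈ 5.0292 μg/dL.

5 μg/dL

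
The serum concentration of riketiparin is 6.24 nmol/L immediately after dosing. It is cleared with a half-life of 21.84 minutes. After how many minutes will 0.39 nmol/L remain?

0.39/6.24 = 1/16, so 4 half-lives have elapsed.
t = 4 × 21.84 = 87.36 minutes.

87.36 minutes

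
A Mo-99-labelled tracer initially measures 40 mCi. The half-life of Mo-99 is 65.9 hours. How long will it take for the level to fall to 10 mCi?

10/40 = 1/4, so 2 half-lives have elapsed.
t = 2 × 65.9 = 131.8 hours.

131.8 hours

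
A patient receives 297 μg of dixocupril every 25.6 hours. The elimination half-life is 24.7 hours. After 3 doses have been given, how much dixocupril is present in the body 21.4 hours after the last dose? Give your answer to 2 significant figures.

The 3 doses were given 72.6, 47, 21.4 hours ago.
Total = 297·(1/2)^(72.6/24.7) + 297·(1/2)^(47/24.7) + 297·(1/2)^(21.4/24.7)
      = 38.721 + 79.423 + 162.91 ≈ 281.05 μg.

280 μg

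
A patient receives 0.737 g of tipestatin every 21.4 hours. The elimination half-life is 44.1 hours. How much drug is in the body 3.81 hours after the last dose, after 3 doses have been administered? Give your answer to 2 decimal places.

1.54 g

The 3 doses were given 46.61, 25.21, 3.81 hours ago.
Total = 0.737·(1/2)^(46.61/44.1) + 0.737·(1/2)^(25.21/44.1) + 0.737·(1/2)^(3.81/44.1)
      = 0.35425 + 0.49589 + 0.69416 ≈ 1.5443 g.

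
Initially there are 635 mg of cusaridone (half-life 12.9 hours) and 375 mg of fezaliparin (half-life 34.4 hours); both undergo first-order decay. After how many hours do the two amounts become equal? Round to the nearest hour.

16 hours

Set 635·(1/2)^(t/12.9) = 375·(1/2)^(t/34.4).
Taking log₂: log₂(635/375) = t·(1/12.9 − 1/34.4).
log₂(1.6933) = 0.75987; 1/12.9 − 1/34.4 = 0.04845.
t = 0.75987 / 0.04845 ≈ 15.684 hours.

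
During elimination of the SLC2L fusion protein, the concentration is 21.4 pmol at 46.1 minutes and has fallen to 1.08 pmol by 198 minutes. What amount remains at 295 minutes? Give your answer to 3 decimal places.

Over Δt = 198 − 46.1 = 151.9 minutes, the level fell by a factor of 21.4/1.08 ≈ 19.815.
n = log₂(19.815) ≈ 4.3085 half-lives, so t½ = 151.9/4.3085 ≈ 35.256 minutes.
From t = 198 to t = 295: 1.08 × (1/2)^((295−198)/35.256) ≈ 0.1604 pmol.

0.160 pmol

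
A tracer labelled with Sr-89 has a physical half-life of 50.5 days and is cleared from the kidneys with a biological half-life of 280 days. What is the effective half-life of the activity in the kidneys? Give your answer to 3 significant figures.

42.8 days

1/t_eff = 1/t_phys + 1/t_biol = 1/50.5 + 1/280 = 0.023373 per day.
t_eff = 50.5 × 280 / (50.5 + 280) ≈ 42.784 days.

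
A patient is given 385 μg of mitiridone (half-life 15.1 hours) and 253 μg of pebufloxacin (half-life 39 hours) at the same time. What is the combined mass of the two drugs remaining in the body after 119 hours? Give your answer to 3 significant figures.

32.2 μg

mitiridone: 385 × (1/2)^(119/15.1) = 385 × (1/2)^7.8808 ≈ 1.6334 μg.
pebufloxacin: 253 × (1/2)^(119/39) = 253 × (1/2)^3.0513 ≈ 30.521 μg.
Total = 1.6334 + 30.521 ≈ 32.154 μg.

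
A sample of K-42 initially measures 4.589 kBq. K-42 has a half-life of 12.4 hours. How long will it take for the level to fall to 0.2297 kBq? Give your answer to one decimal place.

53.6 hours

Fraction remaining = 0.2297/4.589 ≈ 0.050054.
n = log₂(4.589/0.2297) = ln(19.978)/ln 2 ≈ 4.3204 half-lives.
t = n × t½ = 4.3204 × 12.4 ≈ 53.572 hours.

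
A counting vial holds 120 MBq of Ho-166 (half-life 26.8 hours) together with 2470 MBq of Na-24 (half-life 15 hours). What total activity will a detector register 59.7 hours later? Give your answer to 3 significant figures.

Ho-166: 120 × (1/2)^(59.7/26.8) = 120 × (1/2)^2.2276 ≈ 25.621 MBq.
Na-24: 2470 × (1/2)^(59.7/15) = 2470 × (1/2)^3.98 ≈ 156.53 MBq.
Total = 25.621 + 156.53 ≈ 182.15 MBq.

182 MBq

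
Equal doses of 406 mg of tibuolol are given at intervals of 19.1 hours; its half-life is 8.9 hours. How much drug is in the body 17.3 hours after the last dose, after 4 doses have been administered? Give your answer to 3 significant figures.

The 4 doses were given 74.6, 55.5, 36.4, 17.3 hours ago.
Total = 406·(1/2)^(74.6/8.9) + 406·(1/2)^(55.5/8.9) + 406·(1/2)^(36.4/8.9) + 406·(1/2)^(17.3/8.9)
      = 1.217 + 5.3866 + 23.842 + 105.53 ≈ 135.98 mg.

136 mg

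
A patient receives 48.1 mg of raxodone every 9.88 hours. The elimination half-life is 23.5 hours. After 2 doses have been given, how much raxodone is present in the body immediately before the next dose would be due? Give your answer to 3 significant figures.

The 2 doses were given 19.76, 9.88 hours ago.
Total = 48.1·(1/2)^(19.76/23.5) + 48.1·(1/2)^(9.88/23.5)
      = 26.855 + 35.941 ≈ 62.795 mg.

62.8 mg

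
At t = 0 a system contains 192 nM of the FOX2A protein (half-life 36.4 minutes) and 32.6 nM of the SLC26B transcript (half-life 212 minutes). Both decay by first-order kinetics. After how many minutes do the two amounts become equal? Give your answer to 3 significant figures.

112 minutes

Set 192·(1/2)^(t/36.4) = 32.6·(1/2)^(t/212).
Taking log₂: log₂(192/32.6) = t·(1/36.4 − 1/212).
log₂(5.8896) = 2.5582; 1/36.4 − 1/212 = 0.022756.
t = 2.5582 / 0.022756 ≈ 112.42 minutes.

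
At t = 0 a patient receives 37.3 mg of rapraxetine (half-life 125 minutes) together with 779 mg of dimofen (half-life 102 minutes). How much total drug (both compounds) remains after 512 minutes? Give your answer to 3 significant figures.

26.2 mg

rapraxetine: 37.3 × (1/2)^(512/125) = 37.3 × (1/2)^4.096 ≈ 2.1812 mg.
dimofen: 779 × (1/2)^(512/102) = 779 × (1/2)^5.0196 ≈ 24.015 mg.
Total = 2.1812 + 24.015 ≈ 26.196 mg.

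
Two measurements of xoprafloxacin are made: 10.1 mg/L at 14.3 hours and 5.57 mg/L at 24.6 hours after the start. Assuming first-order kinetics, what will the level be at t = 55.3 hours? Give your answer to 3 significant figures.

Over Δt = 24.6 − 14.3 = 10.3 hours, the level fell by a factor of 10.1/5.57 ≈ 1.8133.
n = log₂(1.8133) ≈ 0.85861 half-lives, so t½ = 10.3/0.85861 ≈ 11.996 hours.
From t = 24.6 to t = 55.3: 5.57 × (1/2)^((55.3−24.6)/11.996) ≈ 0.94509 mg/L.

0.945 mg/L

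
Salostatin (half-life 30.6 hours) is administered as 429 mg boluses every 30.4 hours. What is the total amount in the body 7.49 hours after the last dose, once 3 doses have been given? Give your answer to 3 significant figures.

635 mg

The 3 doses were given 68.29, 37.89, 7.49 hours ago.
Total = 429·(1/2)^(68.29/30.6) + 429·(1/2)^(37.89/30.6) + 429·(1/2)^(7.49/30.6)
      = 91.337 + 181.85 + 362.05 ≈ 635.24 mg.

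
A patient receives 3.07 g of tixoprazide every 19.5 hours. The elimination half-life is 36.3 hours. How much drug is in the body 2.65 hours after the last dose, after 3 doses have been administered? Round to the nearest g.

The 3 doses were given 41.65, 22.15, 2.65 hours ago.
Total = 3.07·(1/2)^(41.65/36.3) + 3.07·(1/2)^(22.15/36.3) + 3.07·(1/2)^(2.65/36.3)
      = 1.3859 + 2.0112 + 2.9185 ≈ 6.3156 g.

6 g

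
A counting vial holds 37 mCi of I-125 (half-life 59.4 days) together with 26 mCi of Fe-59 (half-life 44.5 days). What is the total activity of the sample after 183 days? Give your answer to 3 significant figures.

5.88 mCi

I-125: 37 × (1/2)^(183/59.4) = 37 × (1/2)^3.0808 ≈ 4.3731 mCi.
Fe-59: 26 × (1/2)^(183/44.5) = 26 × (1/2)^4.1124 ≈ 1.5032 mCi.
Total = 4.3731 + 1.5032 ≈ 5.8763 mCi.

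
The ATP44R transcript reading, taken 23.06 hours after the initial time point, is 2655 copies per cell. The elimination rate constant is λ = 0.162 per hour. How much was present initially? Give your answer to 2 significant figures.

t½ = ln 2 / λ = 0.69315 / 0.162 ≈ 4.2787 hours.
Number of half-lives elapsed: n = 23.06/4.2787 ≈ 5.3895.
A₀ = A × 2^n = 2655 × 2^5.3895 = 2655 × 41.918 ≈ 111290 copies per cell.

110000 copies per cell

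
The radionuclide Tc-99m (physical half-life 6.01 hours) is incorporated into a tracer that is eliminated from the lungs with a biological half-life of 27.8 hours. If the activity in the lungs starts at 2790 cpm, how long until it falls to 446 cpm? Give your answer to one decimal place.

1/t_eff = 1/t_phys + 1/t_biol = 1/6.01 + 1/27.8 = 0.20236 per hour.
t_eff = 6.01 × 27.8 / (6.01 + 27.8) ≈ 4.9417 hours.
n = log₂(2790/446) ≈ 2.6451; t = 2.6451 × 4.9417 ≈ 13.071 hours.

13.1 hours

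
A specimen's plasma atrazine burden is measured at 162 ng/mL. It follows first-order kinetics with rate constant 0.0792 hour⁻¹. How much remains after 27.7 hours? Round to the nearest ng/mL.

18 ng/mL

t½ = ln 2 / λ = 0.69315 / 0.0792 ≈ 8.7519 hours.
Number of half-lives: n = 27.7/8.7519 ≈ 3.165.
Remaining = 162 × (1/2)^3.165 = 162 × 0.11149 ≈ 18.061 ng/mL.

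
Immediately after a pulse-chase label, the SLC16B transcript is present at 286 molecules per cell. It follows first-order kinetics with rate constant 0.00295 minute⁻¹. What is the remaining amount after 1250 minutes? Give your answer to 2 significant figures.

7.2 molecules per cell

t½ = ln 2 / k = 0.69315 / 0.00295 ≈ 234.97 minutes.
Number of half-lives: n = 1250/234.97 ≈ 5.3199.
Remaining = 286 × (1/2)^5.3199 = 286 × 0.025035 ≈ 7.1599 molecules per cell.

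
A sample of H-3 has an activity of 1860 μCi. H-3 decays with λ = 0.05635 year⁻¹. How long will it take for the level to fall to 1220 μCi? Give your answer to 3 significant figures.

t½ = ln 2 / λ = 0.69315 / 0.05635 ≈ 12.301 years.
Fraction remaining = 1220/1860 ≈ 0.65591.
n = log₂(1860/1220) = ln(1.5246)/ln 2 ≈ 0.60842 half-lives.
t = n × t½ = 0.60842 × 12.301 ≈ 7.484 years.

7.48 years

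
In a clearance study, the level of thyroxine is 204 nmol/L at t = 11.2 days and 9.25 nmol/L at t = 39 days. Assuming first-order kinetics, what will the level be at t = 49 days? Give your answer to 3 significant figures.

3.04 nmol/L

Over Δt = 39 − 11.2 = 27.8 days, the level fell by a factor of 204/9.25 ≈ 22.054.
n = log₂(22.054) ≈ 4.463 half-lives, so t½ = 27.8/4.463 ≈ 6.229 days.
From t = 39 to t = 49: 9.25 × (1/2)^((49−39)/6.229) ≈ 3.04 nmol/L.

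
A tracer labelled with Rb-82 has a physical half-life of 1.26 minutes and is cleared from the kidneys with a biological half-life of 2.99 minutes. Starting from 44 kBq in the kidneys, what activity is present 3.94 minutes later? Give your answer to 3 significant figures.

1/t_eff = 1/t_phys + 1/t_biol = 1/1.26 + 1/2.99 = 1.1281 per minute.
t_eff = 1.26 × 2.99 / (1.26 + 2.99) ≈ 0.88645 minutes.
Remaining = 44 × (1/2)^(3.94/0.88645) = 44 × (1/2)^4.4447 ≈ 2.0205 kBq.

2.02 kBq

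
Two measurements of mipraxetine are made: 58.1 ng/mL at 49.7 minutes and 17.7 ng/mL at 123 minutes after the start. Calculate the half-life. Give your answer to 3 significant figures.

Over Δt = 123 − 49.7 = 73.3 minutes, the level fell by a factor of 58.1/17.7 ≈ 3.2825.
n = log₂(3.2825) ≈ 1.7148 half-lives, so t½ = 73.3/1.7148 ≈ 42.746 minutes.

42.7 minutes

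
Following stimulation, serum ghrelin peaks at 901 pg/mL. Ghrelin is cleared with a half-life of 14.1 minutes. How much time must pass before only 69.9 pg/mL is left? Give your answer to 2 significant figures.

Fraction remaining = 69.9/901 ≈ 0.07758.
n = log₂(901/69.9) = ln(12.89)/ln 2 ≈ 3.6882 half-lives.
t = n × t½ = 3.6882 × 14.1 ≈ 52.003 minutes.

52 minutes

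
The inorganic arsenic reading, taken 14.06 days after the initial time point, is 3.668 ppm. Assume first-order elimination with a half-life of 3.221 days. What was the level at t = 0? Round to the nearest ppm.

76 ppm

Number of half-lives elapsed: n = 14.06/3.221 ≈ 4.3651.
A₀ = A × 2^n = 3.668 × 2^4.3651 = 3.668 × 20.608 ≈ 75.589 ppm.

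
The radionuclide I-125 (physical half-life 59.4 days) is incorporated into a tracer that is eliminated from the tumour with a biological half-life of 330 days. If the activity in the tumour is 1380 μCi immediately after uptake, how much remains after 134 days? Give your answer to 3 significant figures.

218 μCi

1/t_eff = 1/t_phys + 1/t_biol = 1/59.4 + 1/330 = 0.019865 per day.
t_eff = 59.4 × 330 / (59.4 + 330) ≈ 50.339 days.
Remaining = 1380 × (1/2)^(134/50.339) = 1380 × (1/2)^2.662 ≈ 218.05 μCi.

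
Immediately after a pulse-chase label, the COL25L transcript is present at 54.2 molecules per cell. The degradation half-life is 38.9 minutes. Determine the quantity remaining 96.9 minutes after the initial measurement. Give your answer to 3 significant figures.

Number of half-lives: n = 96.9/38.9 ≈ 2.491.
Remaining = 54.2 × (1/2)^2.491 = 54.2 × 0.17788 ≈ 9.6412 molecules per cell.

9.64 molecules per cell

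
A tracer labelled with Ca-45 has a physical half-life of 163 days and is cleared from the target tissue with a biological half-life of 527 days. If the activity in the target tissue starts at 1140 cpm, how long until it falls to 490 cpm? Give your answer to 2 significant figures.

1/t_eff = 1/t_phys + 1/t_biol = 1/163 + 1/527 = 0.0080325 per day.
t_eff = 163 × 527 / (163 + 527) ≈ 124.49 days.
n = log₂(1140/490) ≈ 1.2182; t = 1.2182 × 124.49 ≈ 151.66 days.

150 days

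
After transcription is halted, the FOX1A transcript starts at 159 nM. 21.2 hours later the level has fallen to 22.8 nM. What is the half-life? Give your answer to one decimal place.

A/A₀ = 22.8/159 ≈ 0.1434.
n = log₂(6.9737) ≈ 2.8019 half-lives elapsed in 21.2 hours.
t½ = 21.2/2.8019 ≈ 7.5662 hours.

7.6 hours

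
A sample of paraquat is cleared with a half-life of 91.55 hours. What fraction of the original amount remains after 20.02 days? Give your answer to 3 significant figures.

20.02 days = 480.48 hours.
n = 480.48/91.55 ≈ 5.2483 half-lives.
Fraction remaining = (1/2)^5.2483 ≈ 0.026309.

0.0263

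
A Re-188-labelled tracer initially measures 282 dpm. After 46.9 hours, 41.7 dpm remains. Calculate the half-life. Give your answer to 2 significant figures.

17 hours

A/A₀ = 41.7/282 ≈ 0.14787.
n = log₂(6.7626) ≈ 2.7576 half-lives elapsed in 46.9 hours.
t½ = 46.9/2.7576 ≈ 17.008 hours.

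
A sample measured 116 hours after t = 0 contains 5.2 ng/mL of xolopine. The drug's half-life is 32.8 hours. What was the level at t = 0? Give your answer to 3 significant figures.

60.3 ng/mL

Number of half-lives elapsed: n = 116/32.8 ≈ 3.5366.
A₀ = A × 2^n = 5.2 × 2^3.5366 = 5.2 × 11.604 ≈ 60.342 ng/mL.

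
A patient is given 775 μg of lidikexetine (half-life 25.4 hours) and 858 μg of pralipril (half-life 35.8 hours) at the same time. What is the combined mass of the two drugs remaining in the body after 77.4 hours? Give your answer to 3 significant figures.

lidikexetine: 775 × (1/2)^(77.4/25.4) = 775 × (1/2)^3.0472 ≈ 93.754 μg.
pralipril: 858 × (1/2)^(77.4/35.8) = 858 × (1/2)^2.162 ≈ 191.72 μg.
Total = 93.754 + 191.72 ≈ 285.47 μg.

285 μg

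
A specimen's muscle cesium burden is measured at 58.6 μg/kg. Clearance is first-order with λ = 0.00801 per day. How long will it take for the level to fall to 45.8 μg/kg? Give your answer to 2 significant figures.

31 days

t½ = ln 2 / λ = 0.69315 / 0.00801 ≈ 86.535 days.
Fraction remaining = 45.8/58.6 ≈ 0.78157.
n = log₂(58.6/45.8) = ln(1.2795)/ln 2 ≈ 0.35555 half-lives.
t = n × t½ = 0.35555 × 86.535 ≈ 30.768 days.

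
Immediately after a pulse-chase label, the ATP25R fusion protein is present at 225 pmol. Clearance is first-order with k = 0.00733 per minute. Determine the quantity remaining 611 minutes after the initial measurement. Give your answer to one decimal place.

2.6 pmol

t½ = ln 2 / k = 0.69315 / 0.00733 ≈ 94.563 minutes.
Number of half-lives: n = 611/94.563 ≈ 6.4613.
Remaining = 225 × (1/2)^6.4613 = 225 × 0.011349 ≈ 2.5535 pmol.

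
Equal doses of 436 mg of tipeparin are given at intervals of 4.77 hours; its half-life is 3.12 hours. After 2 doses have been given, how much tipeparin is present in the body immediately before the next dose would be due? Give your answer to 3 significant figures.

203 mg

The 2 doses were given 9.54, 4.77 hours ago.
Total = 436·(1/2)^(9.54/3.12) + 436·(1/2)^(4.77/3.12)
      = 52.364 + 151.1 ≈ 203.46 mg.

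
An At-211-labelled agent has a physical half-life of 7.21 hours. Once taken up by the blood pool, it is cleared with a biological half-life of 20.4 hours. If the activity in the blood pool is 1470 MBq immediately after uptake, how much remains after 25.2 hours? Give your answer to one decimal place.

1/t_eff = 1/t_phys + 1/t_biol = 1/7.21 + 1/20.4 = 0.18772 per hour.
t_eff = 7.21 × 20.4 / (7.21 + 20.4) ≈ 5.3272 hours.
Remaining = 1470 × (1/2)^(25.2/5.3272) = 1470 × (1/2)^4.7304 ≈ 55.375 MBq.

55.4 MBq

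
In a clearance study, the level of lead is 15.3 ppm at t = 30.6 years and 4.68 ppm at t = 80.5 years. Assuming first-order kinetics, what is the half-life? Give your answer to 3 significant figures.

Over Δt = 80.5 − 30.6 = 49.9 years, the level fell by a factor of 15.3/4.68 ≈ 3.2692.
n = log₂(3.2692) ≈ 1.709 half-lives, so t½ = 49.9/1.709 ≈ 29.199 years.

29.2 years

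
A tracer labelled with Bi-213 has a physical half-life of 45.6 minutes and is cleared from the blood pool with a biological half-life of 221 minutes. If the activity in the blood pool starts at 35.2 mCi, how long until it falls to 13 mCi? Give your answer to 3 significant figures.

1/t_eff = 1/t_phys + 1/t_biol = 1/45.6 + 1/221 = 0.026455 per minute.
t_eff = 45.6 × 221 / (45.6 + 221) ≈ 37.8 minutes.
n = log₂(35.2/13) ≈ 1.4371; t = 1.4371 × 37.8 ≈ 54.322 minutes.

54.3 minutes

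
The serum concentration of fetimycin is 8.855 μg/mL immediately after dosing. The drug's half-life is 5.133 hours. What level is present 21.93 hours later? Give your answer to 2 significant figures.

Number of half-lives: n = 21.93/5.133 ≈ 4.2724.
Remaining = 8.855 × (1/2)^4.2724 = 8.855 × 0.051748 ≈ 0.45823 μg/mL.

0.46 μg/mL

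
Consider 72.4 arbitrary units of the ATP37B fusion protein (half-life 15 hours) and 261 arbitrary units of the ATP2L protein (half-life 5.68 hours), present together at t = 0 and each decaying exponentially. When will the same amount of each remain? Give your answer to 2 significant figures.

17 hours

Set 72.4·(1/2)^(t/15) = 261·(1/2)^(t/5.68).
Taking log₂: log₂(72.4/261) = t·(1/15 − 1/5.68).
log₂(0.27739) = -1.85; 1/15 − 1/5.68 = -0.10939.
t = -1.85 / -0.10939 ≈ 16.912 hours.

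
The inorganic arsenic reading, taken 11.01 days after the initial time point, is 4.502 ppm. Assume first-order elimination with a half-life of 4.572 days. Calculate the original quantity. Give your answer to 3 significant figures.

23.9 ppm

Number of half-lives elapsed: n = 11.01/4.572 ≈ 2.4081.
A₀ = A × 2^n = 4.502 × 2^2.4081 = 4.502 × 5.3079 ≈ 23.896 ppm.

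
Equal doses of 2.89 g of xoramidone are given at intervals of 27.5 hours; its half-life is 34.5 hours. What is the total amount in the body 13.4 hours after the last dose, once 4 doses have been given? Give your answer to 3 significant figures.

The 4 doses were given 95.9, 68.4, 40.9, 13.4 hours ago.
Total = 2.89·(1/2)^(95.9/34.5) + 2.89·(1/2)^(68.4/34.5) + 2.89·(1/2)^(40.9/34.5) + 2.89·(1/2)^(13.4/34.5)
      = 0.42084 + 0.73126 + 1.2706 + 2.2079 ≈ 4.6306 g.

4.63 g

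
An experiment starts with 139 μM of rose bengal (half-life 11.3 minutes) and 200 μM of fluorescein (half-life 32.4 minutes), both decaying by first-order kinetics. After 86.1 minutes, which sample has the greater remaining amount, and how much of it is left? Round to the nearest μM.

rose bengal: 139 × (1/2)^7.6195 ≈ 0.70685 μM.
fluorescein: 200 × (1/2)^2.6574 ≈ 31.701 μM.
Fluorescein has more remaining, at ≈ 31.701 μM.

fluorescein, 32 μM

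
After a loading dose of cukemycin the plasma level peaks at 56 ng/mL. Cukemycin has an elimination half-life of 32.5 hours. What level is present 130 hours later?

Elapsed time is 4 half-lives (130/32.5).
Each half-life halves the amount: 56 × (1/2)^4 = 56/16 = 3.5 ng/mL.

3.5 ng/mL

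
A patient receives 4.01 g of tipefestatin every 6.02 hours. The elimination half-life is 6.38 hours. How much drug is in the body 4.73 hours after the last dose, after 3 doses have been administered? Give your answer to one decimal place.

The 3 doses were given 16.77, 10.75, 4.73 hours ago.
Total = 4.01·(1/2)^(16.77/6.38) + 4.01·(1/2)^(10.75/6.38) + 4.01·(1/2)^(4.73/6.38)
      = 0.64845 + 1.2472 + 2.3987 ≈ 4.2943 g.

4.3 g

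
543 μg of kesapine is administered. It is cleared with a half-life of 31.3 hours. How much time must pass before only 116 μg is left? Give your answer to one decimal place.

Fraction remaining = 116/543 ≈ 0.21363.
n = log₂(543/116) = ln(4.681)/ln 2 ≈ 2.2268 half-lives.
t = n × t½ = 2.2268 × 31.3 ≈ 69.7 hours.

69.7 hours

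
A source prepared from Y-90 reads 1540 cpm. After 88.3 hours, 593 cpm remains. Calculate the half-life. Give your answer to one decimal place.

64.1 hours

A/A₀ = 593/1540 ≈ 0.38506.
n = log₂(2.597) ≈ 1.3768 half-lives elapsed in 88.3 hours.
t½ = 88.3/1.3768 ≈ 64.133 hours.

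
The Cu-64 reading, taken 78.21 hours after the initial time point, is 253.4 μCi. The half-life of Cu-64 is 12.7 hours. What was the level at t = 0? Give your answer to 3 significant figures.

18100 μCi

Number of half-lives elapsed: n = 78.21/12.7 ≈ 6.1583.
A₀ = A × 2^n = 253.4 × 2^6.1583 = 253.4 × 71.421 ≈ 18098 μCi.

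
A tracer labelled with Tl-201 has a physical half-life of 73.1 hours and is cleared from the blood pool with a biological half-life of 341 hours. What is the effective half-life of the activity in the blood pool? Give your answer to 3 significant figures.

1/t_eff = 1/t_phys + 1/t_biol = 1/73.1 + 1/341 = 0.016612 per hour.
t_eff = 73.1 × 341 / (73.1 + 341) ≈ 60.196 hours.

60.2 hours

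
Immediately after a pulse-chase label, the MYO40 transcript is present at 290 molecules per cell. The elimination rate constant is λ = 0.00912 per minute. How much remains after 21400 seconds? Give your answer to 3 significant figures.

11.2 molecules per cell

t½ = ln 2 / λ = 0.69315 / 0.00912 ≈ 76.003 minutes.
Convert the elapsed time: 21400 seconds = 356.667 minutes.
Number of half-lives: n = 356.667/76.003 ≈ 4.6928.
Remaining = 290 × (1/2)^4.6928 = 290 × 0.038666 ≈ 11.213 molecules per cell.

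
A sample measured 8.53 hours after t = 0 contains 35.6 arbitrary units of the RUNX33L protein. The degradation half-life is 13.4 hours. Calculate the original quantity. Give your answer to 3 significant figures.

55.3 arbitrary units

Number of half-lives elapsed: n = 8.53/13.4 ≈ 0.63657.
A₀ = A × 2^n = 35.6 × 2^0.63657 = 35.6 × 1.5546 ≈ 55.345 arbitrary units.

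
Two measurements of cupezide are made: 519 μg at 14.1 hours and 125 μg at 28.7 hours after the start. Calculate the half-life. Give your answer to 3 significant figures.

7.11 hours

Over Δt = 28.7 − 14.1 = 14.6 hours, the level fell by a factor of 519/125 ≈ 4.152.
n = log₂(4.152) ≈ 2.0538 half-lives, so t½ = 14.6/2.0538 ≈ 7.1088 hours.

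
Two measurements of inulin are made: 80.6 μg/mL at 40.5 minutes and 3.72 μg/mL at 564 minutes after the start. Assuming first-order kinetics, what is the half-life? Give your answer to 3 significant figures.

Over Δt = 564 − 40.5 = 523.5 minutes, the level fell by a factor of 80.6/3.72 ≈ 21.667.
n = log₂(21.667) ≈ 4.4374 half-lives, so t½ = 523.5/4.4374 ≈ 117.97 minutes.

118 minutes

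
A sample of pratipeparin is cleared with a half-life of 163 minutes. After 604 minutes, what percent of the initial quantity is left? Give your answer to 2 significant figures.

7.7%

n = 604/163 ≈ 3.7055 half-lives.
Fraction remaining = (1/2)^3.7055 ≈ 0.076653, i.e. 7.6653%.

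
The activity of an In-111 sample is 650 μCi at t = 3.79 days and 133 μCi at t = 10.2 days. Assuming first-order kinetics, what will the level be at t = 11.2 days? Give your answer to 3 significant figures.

Over Δt = 10.2 − 3.79 = 6.41 days, the level fell by a factor of 650/133 ≈ 4.8872.
n = log₂(4.8872) ≈ 2.289 half-lives, so t½ = 6.41/2.289 ≈ 2.8003 days.
From t = 10.2 to t = 11.2: 133 × (1/2)^((11.2−10.2)/2.8003) ≈ 103.84 μCi.

104 μCi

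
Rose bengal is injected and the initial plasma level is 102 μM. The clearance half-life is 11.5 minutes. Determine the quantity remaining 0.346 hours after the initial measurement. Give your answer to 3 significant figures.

29.2 μM

Convert the elapsed time: 0.346 hours = 20.76 minutes.
Number of half-lives: n = 20.76/11.5 ≈ 1.8052.
Remaining = 102 × (1/2)^1.8052 = 102 × 0.28614 ≈ 29.186 μM.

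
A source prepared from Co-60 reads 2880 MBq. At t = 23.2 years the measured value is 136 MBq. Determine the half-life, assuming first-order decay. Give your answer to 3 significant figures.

5.27 years

A/A₀ = 136/2880 ≈ 0.047222.
n = log₂(21.176) ≈ 4.4044 half-lives elapsed in 23.2 years.
t½ = 23.2/4.4044 ≈ 5.2675 years.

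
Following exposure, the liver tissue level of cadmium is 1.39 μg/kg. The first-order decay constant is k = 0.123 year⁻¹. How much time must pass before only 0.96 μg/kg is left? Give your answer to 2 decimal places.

3.01 years

t½ = ln 2 / k = 0.69315 / 0.123 ≈ 5.6353 years.
Fraction remaining = 0.96/1.39 ≈ 0.69065.
n = log₂(1.39/0.96) = ln(1.4479)/ln 2 ≈ 0.53398 half-lives.
t = n × t½ = 0.53398 × 5.6353 ≈ 3.0092 years.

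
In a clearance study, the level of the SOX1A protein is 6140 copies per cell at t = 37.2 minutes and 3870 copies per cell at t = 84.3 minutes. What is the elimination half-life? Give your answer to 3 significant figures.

70.7 minutes

Over Δt = 84.3 − 37.2 = 47.1 minutes, the level fell by a factor of 6140/3870 ≈ 1.5866.
n = log₂(1.5866) ≈ 0.66591 half-lives, so t½ = 47.1/0.66591 ≈ 70.731 minutes.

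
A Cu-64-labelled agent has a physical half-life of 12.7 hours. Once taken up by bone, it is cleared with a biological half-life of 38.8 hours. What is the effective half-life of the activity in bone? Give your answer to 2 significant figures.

1/t_eff = 1/t_phys + 1/t_biol = 1/12.7 + 1/38.8 = 0.10451 per hour.
t_eff = 12.7 × 38.8 / (12.7 + 38.8) ≈ 9.5682 hours.

9.6 hours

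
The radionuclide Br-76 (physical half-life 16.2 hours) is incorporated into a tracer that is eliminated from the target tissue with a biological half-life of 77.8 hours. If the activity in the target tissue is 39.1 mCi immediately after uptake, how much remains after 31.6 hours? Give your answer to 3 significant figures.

1/t_eff = 1/t_phys + 1/t_biol = 1/16.2 + 1/77.8 = 0.074582 per hour.
t_eff = 16.2 × 77.8 / (16.2 + 77.8) ≈ 13.408 hours.
Remaining = 39.1 × (1/2)^(31.6/13.408) = 39.1 × (1/2)^2.3568 ≈ 7.6333 mCi.

7.63 mCi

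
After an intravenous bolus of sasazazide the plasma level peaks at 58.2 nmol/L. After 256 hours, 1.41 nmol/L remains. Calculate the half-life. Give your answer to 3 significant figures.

A/A₀ = 1.41/58.2 ≈ 0.024227.
n = log₂(41.277) ≈ 5.3673 half-lives elapsed in 256 hours.
t½ = 256/5.3673 ≈ 47.697 hours.

47.7 hours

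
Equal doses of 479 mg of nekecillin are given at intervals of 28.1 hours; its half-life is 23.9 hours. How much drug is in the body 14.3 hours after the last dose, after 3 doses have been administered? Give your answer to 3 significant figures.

518 mg

The 3 doses were given 70.5, 42.4, 14.3 hours ago.
Total = 479·(1/2)^(70.5/23.9) + 479·(1/2)^(42.4/23.9) + 479·(1/2)^(14.3/23.9)
      = 61.995 + 140.05 + 316.39 ≈ 518.44 mg.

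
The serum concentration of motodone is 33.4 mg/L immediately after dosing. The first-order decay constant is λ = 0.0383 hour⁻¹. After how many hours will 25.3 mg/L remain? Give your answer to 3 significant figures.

t½ = ln 2 / λ = 0.69315 / 0.0383 ≈ 18.098 hours.
Fraction remaining = 25.3/33.4 ≈ 0.75749.
n = log₂(33.4/25.3) = ln(1.3202)/ln 2 ≈ 0.40071 half-lives.
t = n × t½ = 0.40071 × 18.098 ≈ 7.252 hours.

7.25 hours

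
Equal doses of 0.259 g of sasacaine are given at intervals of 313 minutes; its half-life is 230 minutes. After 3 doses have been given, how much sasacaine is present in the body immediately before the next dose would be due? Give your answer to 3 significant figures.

The 3 doses were given 939, 626, 313 minutes ago.
Total = 0.259·(1/2)^(939/230) + 0.259·(1/2)^(626/230) + 0.259·(1/2)^(313/230)
      = 0.015287 + 0.039262 + 0.10084 ≈ 0.15539 g.

0.155 g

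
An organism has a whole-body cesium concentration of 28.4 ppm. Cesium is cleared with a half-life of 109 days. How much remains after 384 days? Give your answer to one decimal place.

2.5 ppm

Number of half-lives: n = 384/109 ≈ 3.5229.
Remaining = 28.4 × (1/2)^3.5229 = 28.4 × 0.086994 ≈ 2.4706 ppm.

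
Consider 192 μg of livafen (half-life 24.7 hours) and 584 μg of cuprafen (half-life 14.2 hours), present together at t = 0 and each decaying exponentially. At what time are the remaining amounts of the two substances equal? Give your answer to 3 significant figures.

53.6 hours

Set 192·(1/2)^(t/24.7) = 584·(1/2)^(t/14.2).
Taking log₂: log₂(192/584) = t·(1/24.7 − 1/14.2).
log₂(0.32877) = -1.6049; 1/24.7 − 1/14.2 = -0.029937.
t = -1.6049 / -0.029937 ≈ 53.609 hours.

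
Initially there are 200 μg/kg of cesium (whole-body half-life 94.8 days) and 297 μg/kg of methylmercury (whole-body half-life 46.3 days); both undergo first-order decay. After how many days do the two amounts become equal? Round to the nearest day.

52 days

Set 200·(1/2)^(t/94.8) = 297·(1/2)^(t/46.3).
Taking log₂: log₂(200/297) = t·(1/94.8 − 1/46.3).
log₂(0.6734) = -0.57046; 1/94.8 − 1/46.3 = -0.01105.
t = -0.57046 / -0.01105 ≈ 51.627 days.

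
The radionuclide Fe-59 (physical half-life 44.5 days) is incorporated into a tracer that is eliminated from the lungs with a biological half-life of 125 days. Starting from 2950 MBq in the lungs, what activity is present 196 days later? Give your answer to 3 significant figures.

1/t_eff = 1/t_phys + 1/t_biol = 1/44.5 + 1/125 = 0.030472 per day.
t_eff = 44.5 × 125 / (44.5 + 125) ≈ 32.817 days.
Remaining = 2950 × (1/2)^(196/32.817) = 2950 × (1/2)^5.9725 ≈ 46.981 MBq.

47.0 MBq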